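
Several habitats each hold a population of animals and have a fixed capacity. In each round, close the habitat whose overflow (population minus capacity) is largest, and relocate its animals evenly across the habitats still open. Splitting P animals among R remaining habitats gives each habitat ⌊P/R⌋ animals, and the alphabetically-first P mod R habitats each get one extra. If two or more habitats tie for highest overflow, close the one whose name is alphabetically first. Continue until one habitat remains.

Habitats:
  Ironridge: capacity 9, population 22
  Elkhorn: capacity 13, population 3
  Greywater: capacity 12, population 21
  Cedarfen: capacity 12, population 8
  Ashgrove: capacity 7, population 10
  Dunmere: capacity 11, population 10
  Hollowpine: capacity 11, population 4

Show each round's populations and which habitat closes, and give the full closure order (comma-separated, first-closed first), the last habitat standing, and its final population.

Round 1: Ashgrove=10 Cedarfen=8 Dunmere=10 Elkhorn=3 Greywater=21 Hollowpine=4 Ironridge=22 → close Ironridge (overflow 13)
  22÷6 = 3 each, +1 to first 4
Round 2: Ashgrove=14 Cedarfen=12 Dunmere=14 Elkhorn=7 Greywater=24 Hollowpine=7 → close Greywater (overflow 12)
  24÷5 = 4 each, +1 to first 4
Round 3: Ashgrove=19 Cedarfen=17 Dunmere=19 Elkhorn=12 Hollowpine=11 → close Ashgrove (overflow 12)
  19÷4 = 4 each, +1 to first 3
Round 4: Cedarfen=22 Dunmere=24 Elkhorn=17 Hollowpine=15 → close Dunmere (overflow 13)
  24÷3 = 8 each, +1 to first 0
Round 5: Cedarfen=30 Elkhorn=25 Hollowpine=23 → close Cedarfen (overflow 18)
  30÷2 = 15 each, +1 to first 0
Round 6: Elkhorn=40 Hollowpine=38 → close Elkhorn (overflow 27)
  40÷1 = 40 each, +1 to first 0

Closure order: Ironridge, Greywater, Ashgrove, Dunmere, Cedarfen, Elkhorn
Last habitat: Hollowpine with 78 animals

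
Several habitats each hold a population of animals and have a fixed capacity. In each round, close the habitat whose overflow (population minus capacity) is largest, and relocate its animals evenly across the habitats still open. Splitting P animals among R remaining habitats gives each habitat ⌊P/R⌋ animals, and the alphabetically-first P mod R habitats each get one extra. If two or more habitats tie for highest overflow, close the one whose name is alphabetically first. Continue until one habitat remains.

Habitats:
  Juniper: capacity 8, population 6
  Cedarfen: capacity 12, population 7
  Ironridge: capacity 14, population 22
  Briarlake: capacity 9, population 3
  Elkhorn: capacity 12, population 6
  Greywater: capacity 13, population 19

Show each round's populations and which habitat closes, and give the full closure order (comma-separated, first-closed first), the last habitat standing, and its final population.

Closure order: Ironridge, Greywater, Juniper, Cedarfen, Briarlake
Last habitat: Elkhorn with 63 animals

Round 1: Briarlake=3 Cedarfen=7 Elkhorn=6 Greywater=19 Ironridge=22 Juniper=6 → close Ironridge (overflow 8)
  22÷5 = 4 each, +1 to first 2
Round 2: Briarlake=8 Cedarfen=12 Elkhorn=10 Greywater=23 Juniper=10 → close Greywater (overflow 10)
  23÷4 = 5 each, +1 to first 3
Round 3: Briarlake=14 Cedarfen=18 Elkhorn=16 Juniper=15 → close Juniper (overflow 7)
  15÷3 = 5 each, +1 to first 0
Round 4: Briarlake=19 Cedarfen=23 Elkhorn=21 → close Cedarfen (overflow 11)
  23÷2 = 11 each, +1 to first 1
Round 5: Briarlake=31 Elkhorn=32 → close Briarlake (overflow 22)
  31÷1 = 31 each, +1 to first 0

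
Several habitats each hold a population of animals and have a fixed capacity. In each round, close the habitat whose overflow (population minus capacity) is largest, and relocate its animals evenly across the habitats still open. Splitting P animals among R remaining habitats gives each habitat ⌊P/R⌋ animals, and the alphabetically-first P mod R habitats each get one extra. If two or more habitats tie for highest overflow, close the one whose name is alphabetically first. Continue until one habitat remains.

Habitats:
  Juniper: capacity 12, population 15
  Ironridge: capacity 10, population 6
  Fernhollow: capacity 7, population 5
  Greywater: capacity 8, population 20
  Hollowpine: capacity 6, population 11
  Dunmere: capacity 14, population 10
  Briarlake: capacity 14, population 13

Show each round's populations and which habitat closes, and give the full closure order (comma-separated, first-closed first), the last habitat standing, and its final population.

Round 1: Briarlake=13 Dunmere=10 Fernhollow=5 Greywater=20 Hollowpine=11 Ironridge=6 Juniper=15 → close Greywater (overflow 12)
  20÷6 = 3 each, +1 to first 2
Round 2: Briarlake=17 Dunmere=14 Fernhollow=8 Hollowpine=14 Ironridge=9 Juniper=18 → close Hollowpine (overflow 8)
  14÷5 = 2 each, +1 to first 4
Round 3: Briarlake=20 Dunmere=17 Fernhollow=11 Ironridge=12 Juniper=20 → close Juniper (overflow 8)
  20÷4 = 5 each, +1 to first 0
Round 4: Briarlake=25 Dunmere=22 Fernhollow=16 Ironridge=17 → close Briarlake (overflow 11)
  25÷3 = 8 each, +1 to first 1
Round 5: Dunmere=31 Fernhollow=24 Ironridge=25 → close Dunmere (overflow 17)
  31÷2 = 15 each, +1 to first 1
Round 6: Fernhollow=40 Ironridge=40 → close Fernhollow (overflow 33)
  40÷1 = 40 each, +1 to first 0

Closure order: Greywater, Hollowpine, Juniper, Briarlake, Dunmere, Fernhollow
Last habitat: Ironridge with 80 animals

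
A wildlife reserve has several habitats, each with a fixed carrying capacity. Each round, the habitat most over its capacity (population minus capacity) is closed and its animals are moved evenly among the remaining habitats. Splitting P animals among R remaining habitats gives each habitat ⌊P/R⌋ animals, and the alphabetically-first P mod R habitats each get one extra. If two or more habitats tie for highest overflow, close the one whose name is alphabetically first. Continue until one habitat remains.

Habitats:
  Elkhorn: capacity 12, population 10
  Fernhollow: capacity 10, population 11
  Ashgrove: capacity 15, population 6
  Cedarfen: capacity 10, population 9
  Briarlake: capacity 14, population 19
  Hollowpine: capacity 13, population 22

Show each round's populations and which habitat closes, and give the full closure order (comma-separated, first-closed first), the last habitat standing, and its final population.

Round 1: Ashgrove=6 Briarlake=19 Cedarfen=9 Elkhorn=10 Fernhollow=11 Hollowpine=22 → close Hollowpine (overflow 9)
  22÷5 = 4 each, +1 to first 2
Round 2: Ashgrove=11 Briarlake=24 Cedarfen=13 Elkhorn=14 Fernhollow=15 → close Briarlake (overflow 10)
  24÷4 = 6 each, +1 to first 0
Round 3: Ashgrove=17 Cedarfen=19 Elkhorn=20 Fernhollow=21 → close Fernhollow (overflow 11)
  21÷3 = 7 each, +1 to first 0
Round 4: Ashgrove=24 Cedarfen=26 Elkhorn=27 → close Cedarfen (overflow 16)
  26÷2 = 13 each, +1 to first 0
Round 5: Ashgrove=37 Elkhorn=40 → close Elkhorn (overflow 28)
  40÷1 = 40 each, +1 to first 0

Closure order: Hollowpine, Briarlake, Fernhollow, Cedarfen, Elkhorn
Last habitat: Ashgrove with 77 animals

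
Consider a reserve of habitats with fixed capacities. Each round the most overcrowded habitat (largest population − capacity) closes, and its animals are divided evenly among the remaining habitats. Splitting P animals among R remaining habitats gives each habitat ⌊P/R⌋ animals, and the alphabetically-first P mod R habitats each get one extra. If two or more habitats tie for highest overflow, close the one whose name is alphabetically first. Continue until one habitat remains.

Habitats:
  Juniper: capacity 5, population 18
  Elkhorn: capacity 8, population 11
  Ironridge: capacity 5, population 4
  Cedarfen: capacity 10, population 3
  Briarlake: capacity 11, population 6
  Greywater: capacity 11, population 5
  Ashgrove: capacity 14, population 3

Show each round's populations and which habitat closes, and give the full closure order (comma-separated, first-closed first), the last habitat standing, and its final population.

Closure order: Juniper, Elkhorn, Ironridge, Briarlake, Cedarfen, Greywater
Last habitat: Ashgrove with 50 animals

Round 1: Ashgrove=3 Briarlake=6 Cedarfen=3 Elkhorn=11 Greywater=5 Ironridge=4 Juniper=18 → close Juniper (overflow 13)
  18÷6 = 3 each, +1 to first 0
Round 2: Ashgrove=6 Briarlake=9 Cedarfen=6 Elkhorn=14 Greywater=8 Ironridge=7 → close Elkhorn (overflow 6)
  14÷5 = 2 each, +1 to first 4
Round 3: Ashgrove=9 Briarlake=12 Cedarfen=9 Greywater=11 Ironridge=9 → close Ironridge (overflow 4)
  9÷4 = 2 each, +1 to first 1
Round 4: Ashgrove=12 Briarlake=14 Cedarfen=11 Greywater=13 → close Briarlake (overflow 3)
  14÷3 = 4 each, +1 to first 2
Round 5: Ashgrove=17 Cedarfen=16 Greywater=17 → close Cedarfen (overflow 6)
  16÷2 = 8 each, +1 to first 0
Round 6: Ashgrove=25 Greywater=25 → close Greywater (overflow 14)
  25÷1 = 25 each, +1 to first 0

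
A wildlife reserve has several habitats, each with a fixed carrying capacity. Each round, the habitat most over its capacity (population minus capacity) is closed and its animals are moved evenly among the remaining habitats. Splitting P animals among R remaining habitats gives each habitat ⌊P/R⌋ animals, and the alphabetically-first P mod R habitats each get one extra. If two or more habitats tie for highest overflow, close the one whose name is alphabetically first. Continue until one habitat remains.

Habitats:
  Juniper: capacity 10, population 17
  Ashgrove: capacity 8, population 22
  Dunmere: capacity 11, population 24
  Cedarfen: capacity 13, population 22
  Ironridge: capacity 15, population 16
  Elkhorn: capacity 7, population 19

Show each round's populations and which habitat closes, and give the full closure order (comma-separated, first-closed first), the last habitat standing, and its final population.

Closure order: Ashgrove, Dunmere, Elkhorn, Cedarfen, Juniper
Last habitat: Ironridge with 120 animals

Round 1: Ashgrove=22 Cedarfen=22 Dunmere=24 Elkhorn=19 Ironridge=16 Juniper=17 → close Ashgrove (overflow 14)
  22÷5 = 4 each, +1 to first 2
Round 2: Cedarfen=27 Dunmere=29 Elkhorn=23 Ironridge=20 Juniper=21 → close Dunmere (overflow 18)
  29÷4 = 7 each, +1 to first 1
Round 3: Cedarfen=35 Elkhorn=30 Ironridge=27 Juniper=28 → close Elkhorn (overflow 23)
  30÷3 = 10 each, +1 to first 0
Round 4: Cedarfen=45 Ironridge=37 Juniper=38 → close Cedarfen (overflow 32)
  45÷2 = 22 each, +1 to first 1
Round 5: Ironridge=60 Juniper=60 → close Juniper (overflow 50)
  60÷1 = 60 each, +1 to first 0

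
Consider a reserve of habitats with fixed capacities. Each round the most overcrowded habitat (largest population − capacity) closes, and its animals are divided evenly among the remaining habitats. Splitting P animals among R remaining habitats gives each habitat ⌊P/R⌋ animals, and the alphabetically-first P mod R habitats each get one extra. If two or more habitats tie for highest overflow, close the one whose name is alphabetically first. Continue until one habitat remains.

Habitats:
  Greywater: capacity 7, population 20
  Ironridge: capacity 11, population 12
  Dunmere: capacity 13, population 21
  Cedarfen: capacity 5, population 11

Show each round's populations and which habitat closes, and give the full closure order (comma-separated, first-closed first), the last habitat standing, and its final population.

Round 1: Cedarfen=11 Dunmere=21 Greywater=20 Ironridge=12 → close Greywater (overflow 13)
  20÷3 = 6 each, +1 to first 2
Round 2: Cedarfen=18 Dunmere=28 Ironridge=18 → close Dunmere (overflow 15)
  28÷2 = 14 each, +1 to first 0
Round 3: Cedarfen=32 Ironridge=32 → close Cedarfen (overflow 27)
  32÷1 = 32 each, +1 to first 0

Closure order: Greywater, Dunmere, Cedarfen
Last habitat: Ironridge with 64 animals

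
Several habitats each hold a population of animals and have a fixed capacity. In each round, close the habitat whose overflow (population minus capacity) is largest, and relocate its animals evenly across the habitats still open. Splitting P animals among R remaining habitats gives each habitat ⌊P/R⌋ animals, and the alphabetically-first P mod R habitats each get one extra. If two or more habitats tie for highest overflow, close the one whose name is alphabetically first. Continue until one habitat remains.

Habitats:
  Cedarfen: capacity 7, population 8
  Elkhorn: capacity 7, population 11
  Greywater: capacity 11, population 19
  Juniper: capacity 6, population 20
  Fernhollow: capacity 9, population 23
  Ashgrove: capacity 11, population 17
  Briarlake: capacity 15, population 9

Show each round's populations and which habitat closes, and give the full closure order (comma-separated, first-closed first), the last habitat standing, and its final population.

Closure order: Fernhollow, Juniper, Greywater, Ashgrove, Elkhorn, Cedarfen
Last habitat: Briarlake with 107 animals

Round 1: Ashgrove=17 Briarlake=9 Cedarfen=8 Elkhorn=11 Fernhollow=23 Greywater=19 Juniper=20 → close Fernhollow (overflow 14)
  23÷6 = 3 each, +1 to first 5
Round 2: Ashgrove=21 Briarlake=13 Cedarfen=12 Elkhorn=15 Greywater=23 Juniper=23 → close Juniper (overflow 17)
  23÷5 = 4 each, +1 to first 3
Round 3: Ashgrove=26 Briarlake=18 Cedarfen=17 Elkhorn=19 Greywater=27 → close Greywater (overflow 16)
  27÷4 = 6 each, +1 to first 3
Round 4: Ashgrove=33 Briarlake=25 Cedarfen=24 Elkhorn=25 → close Ashgrove (overflow 22)
  33÷3 = 11 each, +1 to first 0
Round 5: Briarlake=36 Cedarfen=35 Elkhorn=36 → close Elkhorn (overflow 29)
  36÷2 = 18 each, +1 to first 0
Round 6: Briarlake=54 Cedarfen=53 → close Cedarfen (overflow 46)
  53÷1 = 53 each, +1 to first 0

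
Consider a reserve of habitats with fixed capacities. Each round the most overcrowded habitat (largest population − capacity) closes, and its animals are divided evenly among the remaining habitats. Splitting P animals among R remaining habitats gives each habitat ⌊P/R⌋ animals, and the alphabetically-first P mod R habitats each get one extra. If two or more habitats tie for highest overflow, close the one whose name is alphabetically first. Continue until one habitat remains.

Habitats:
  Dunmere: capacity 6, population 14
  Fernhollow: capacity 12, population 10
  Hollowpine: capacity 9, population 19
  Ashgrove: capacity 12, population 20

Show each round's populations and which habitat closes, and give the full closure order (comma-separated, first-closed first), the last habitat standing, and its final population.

Round 1: Ashgrove=20 Dunmere=14 Fernhollow=10 Hollowpine=19 → close Hollowpine (overflow 10)
  19÷3 = 6 each, +1 to first 1
Round 2: Ashgrove=27 Dunmere=20 Fernhollow=16 → close Ashgrove (overflow 15)
  27÷2 = 13 each, +1 to first 1
Round 3: Dunmere=34 Fernhollow=29 → close Dunmere (overflow 28)
  34÷1 = 34 each, +1 to first 0

Closure order: Hollowpine, Ashgrove, Dunmere
Last habitat: Fernhollow with 63 animals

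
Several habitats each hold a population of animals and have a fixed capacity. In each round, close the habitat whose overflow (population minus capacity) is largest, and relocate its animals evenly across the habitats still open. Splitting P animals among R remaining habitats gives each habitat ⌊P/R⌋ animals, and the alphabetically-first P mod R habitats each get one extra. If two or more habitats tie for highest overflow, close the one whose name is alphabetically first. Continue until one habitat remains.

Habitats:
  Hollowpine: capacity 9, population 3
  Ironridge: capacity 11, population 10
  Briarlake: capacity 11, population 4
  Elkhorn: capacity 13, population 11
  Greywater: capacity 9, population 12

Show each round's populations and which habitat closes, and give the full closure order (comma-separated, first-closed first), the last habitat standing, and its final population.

Closure order: Greywater, Ironridge, Elkhorn, Briarlake
Last habitat: Hollowpine with 40 animals

Round 1: Briarlake=4 Elkhorn=11 Greywater=12 Hollowpine=3 Ironridge=10 → close Greywater (overflow 3)
  12÷4 = 3 each, +1 to first 0
Round 2: Briarlake=7 Elkhorn=14 Hollowpine=6 Ironridge=13 → close Ironridge (overflow 2)
  13÷3 = 4 each, +1 to first 1
Round 3: Briarlake=12 Elkhorn=18 Hollowpine=10 → close Elkhorn (overflow 5)
  18÷2 = 9 each, +1 to first 0
Round 4: Briarlake=21 Hollowpine=19 → close Briarlake (overflow 10)
  21÷1 = 21 each, +1 to first 0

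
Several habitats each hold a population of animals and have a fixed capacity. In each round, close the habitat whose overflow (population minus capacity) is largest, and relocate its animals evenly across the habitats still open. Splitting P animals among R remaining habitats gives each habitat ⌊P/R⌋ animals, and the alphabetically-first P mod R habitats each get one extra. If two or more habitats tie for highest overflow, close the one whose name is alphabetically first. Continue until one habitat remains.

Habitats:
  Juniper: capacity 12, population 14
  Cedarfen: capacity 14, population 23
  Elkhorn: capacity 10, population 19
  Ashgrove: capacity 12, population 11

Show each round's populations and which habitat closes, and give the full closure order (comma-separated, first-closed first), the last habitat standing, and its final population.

Closure order: Cedarfen, Elkhorn, Juniper
Last habitat: Ashgrove with 67 animals

Round 1: Ashgrove=11 Cedarfen=23 Elkhorn=19 Juniper=14 → close Cedarfen (overflow 9)
  23÷3 = 7 each, +1 to first 2
Round 2: Ashgrove=19 Elkhorn=27 Juniper=21 → close Elkhorn (overflow 17)
  27÷2 = 13 each, +1 to first 1
Round 3: Ashgrove=33 Juniper=34 → close Juniper (overflow 22)
  34÷1 = 34 each, +1 to first 0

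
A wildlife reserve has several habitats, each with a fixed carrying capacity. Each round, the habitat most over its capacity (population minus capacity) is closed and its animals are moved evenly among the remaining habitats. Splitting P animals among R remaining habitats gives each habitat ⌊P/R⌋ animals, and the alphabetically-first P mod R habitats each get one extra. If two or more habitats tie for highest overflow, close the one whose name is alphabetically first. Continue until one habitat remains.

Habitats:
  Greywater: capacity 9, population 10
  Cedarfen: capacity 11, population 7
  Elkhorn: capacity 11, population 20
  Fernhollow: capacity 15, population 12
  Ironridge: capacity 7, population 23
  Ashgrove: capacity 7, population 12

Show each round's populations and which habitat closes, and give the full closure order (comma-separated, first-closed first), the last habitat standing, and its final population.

Closure order: Ironridge, Elkhorn, Ashgrove, Greywater, Cedarfen
Last habitat: Fernhollow with 84 animals

Round 1: Ashgrove=12 Cedarfen=7 Elkhorn=20 Fernhollow=12 Greywater=10 Ironridge=23 → close Ironridge (overflow 16)
  23÷5 = 4 each, +1 to first 3
Round 2: Ashgrove=17 Cedarfen=12 Elkhorn=25 Fernhollow=16 Greywater=14 → close Elkhorn (overflow 14)
  25÷4 = 6 each, +1 to first 1
Round 3: Ashgrove=24 Cedarfen=18 Fernhollow=22 Greywater=20 → close Ashgrove (overflow 17)
  24÷3 = 8 each, +1 to first 0
Round 4: Cedarfen=26 Fernhollow=30 Greywater=28 → close Greywater (overflow 19)
  28÷2 = 14 each, +1 to first 0
Round 5: Cedarfen=40 Fernhollow=44 → close Cedarfen (overflow 29)
  40÷1 = 40 each, +1 to first 0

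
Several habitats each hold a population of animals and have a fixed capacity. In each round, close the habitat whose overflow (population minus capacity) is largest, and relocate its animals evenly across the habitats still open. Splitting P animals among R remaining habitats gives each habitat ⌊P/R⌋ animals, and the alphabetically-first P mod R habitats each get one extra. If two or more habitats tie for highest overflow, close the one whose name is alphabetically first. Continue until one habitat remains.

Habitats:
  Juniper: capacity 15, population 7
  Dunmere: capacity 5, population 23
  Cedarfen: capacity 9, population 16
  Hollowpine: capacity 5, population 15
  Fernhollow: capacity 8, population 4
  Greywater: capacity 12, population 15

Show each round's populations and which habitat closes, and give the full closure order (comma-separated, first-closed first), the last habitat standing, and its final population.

Round 1: Cedarfen=16 Dunmere=23 Fernhollow=4 Greywater=15 Hollowpine=15 Juniper=7 → close Dunmere (overflow 18)
  23÷5 = 4 each, +1 to first 3
Round 2: Cedarfen=21 Fernhollow=9 Greywater=20 Hollowpine=19 Juniper=11 → close Hollowpine (overflow 14)
  19÷4 = 4 each, +1 to first 3
Round 3: Cedarfen=26 Fernhollow=14 Greywater=25 Juniper=15 → close Cedarfen (overflow 17)
  26÷3 = 8 each, +1 to first 2
Round 4: Fernhollow=23 Greywater=34 Juniper=23 → close Greywater (overflow 22)
  34÷2 = 17 each, +1 to first 0
Round 5: Fernhollow=40 Juniper=40 → close Fernhollow (overflow 32)
  40÷1 = 40 each, +1 to first 0

Closure order: Dunmere, Hollowpine, Cedarfen, Greywater, Fernhollow
Last habitat: Juniper with 80 animals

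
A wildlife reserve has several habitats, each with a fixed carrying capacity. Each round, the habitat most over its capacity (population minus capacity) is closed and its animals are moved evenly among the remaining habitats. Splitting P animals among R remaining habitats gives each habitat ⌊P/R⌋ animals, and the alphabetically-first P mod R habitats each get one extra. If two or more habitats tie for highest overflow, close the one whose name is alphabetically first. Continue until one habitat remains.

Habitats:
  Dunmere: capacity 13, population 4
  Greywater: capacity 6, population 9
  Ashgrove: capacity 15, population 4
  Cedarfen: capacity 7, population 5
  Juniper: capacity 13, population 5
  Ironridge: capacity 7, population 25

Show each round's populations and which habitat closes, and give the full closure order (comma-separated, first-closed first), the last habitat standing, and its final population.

Round 1: Ashgrove=4 Cedarfen=5 Dunmere=4 Greywater=9 Ironridge=25 Juniper=5 → close Ironridge (overflow 18)
  25÷5 = 5 each, +1 to first 0
Round 2: Ashgrove=9 Cedarfen=10 Dunmere=9 Greywater=14 Juniper=10 → close Greywater (overflow 8)
  14÷4 = 3 each, +1 to first 2
Round 3: Ashgrove=13 Cedarfen=14 Dunmere=12 Juniper=13 → close Cedarfen (overflow 7)
  14÷3 = 4 each, +1 to first 2
Round 4: Ashgrove=18 Dunmere=17 Juniper=17 → close Dunmere (overflow 4)
  17÷2 = 8 each, +1 to first 1
Round 5: Ashgrove=27 Juniper=25 → close Ashgrove (overflow 12)
  27÷1 = 27 each, +1 to first 0

Closure order: Ironridge, Greywater, Cedarfen, Dunmere, Ashgrove
Last habitat: Juniper with 52 animals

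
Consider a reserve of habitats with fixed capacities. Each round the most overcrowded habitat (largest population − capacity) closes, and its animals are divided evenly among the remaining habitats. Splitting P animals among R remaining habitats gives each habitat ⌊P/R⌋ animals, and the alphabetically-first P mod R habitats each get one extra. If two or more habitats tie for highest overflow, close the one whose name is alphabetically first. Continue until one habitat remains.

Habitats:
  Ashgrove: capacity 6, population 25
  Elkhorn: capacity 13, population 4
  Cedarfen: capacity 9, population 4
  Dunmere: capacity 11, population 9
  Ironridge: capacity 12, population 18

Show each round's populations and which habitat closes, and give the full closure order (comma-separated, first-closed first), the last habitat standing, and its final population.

Round 1: Ashgrove=25 Cedarfen=4 Dunmere=9 Elkhorn=4 Ironridge=18 → close Ashgrove (overflow 19)
  25÷4 = 6 each, +1 to first 1
Round 2: Cedarfen=11 Dunmere=15 Elkhorn=10 Ironridge=24 → close Ironridge (overflow 12)
  24÷3 = 8 each, +1 to first 0
Round 3: Cedarfen=19 Dunmere=23 Elkhorn=18 → close Dunmere (overflow 12)
  23÷2 = 11 each, +1 to first 1
Round 4: Cedarfen=31 Elkhorn=29 → close Cedarfen (overflow 22)
  31÷1 = 31 each, +1 to first 0

Closure order: Ashgrove, Ironridge, Dunmere, Cedarfen
Last habitat: Elkhorn with 60 animals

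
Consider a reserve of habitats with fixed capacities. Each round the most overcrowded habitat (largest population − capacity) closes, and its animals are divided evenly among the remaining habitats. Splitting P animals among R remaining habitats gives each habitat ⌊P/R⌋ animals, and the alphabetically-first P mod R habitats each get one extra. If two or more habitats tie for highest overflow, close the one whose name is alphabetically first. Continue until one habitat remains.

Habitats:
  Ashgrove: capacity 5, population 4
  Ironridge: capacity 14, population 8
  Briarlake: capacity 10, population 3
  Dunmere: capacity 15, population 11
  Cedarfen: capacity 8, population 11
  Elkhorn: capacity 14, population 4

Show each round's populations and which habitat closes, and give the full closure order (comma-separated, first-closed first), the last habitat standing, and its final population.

Round 1: Ashgrove=4 Briarlake=3 Cedarfen=11 Dunmere=11 Elkhorn=4 Ironridge=8 → close Cedarfen (overflow 3)
  11÷5 = 2 each, +1 to first 1
Round 2: Ashgrove=7 Briarlake=5 Dunmere=13 Elkhorn=6 Ironridge=10 → close Ashgrove (overflow 2)
  7÷4 = 1 each, +1 to first 3
Round 3: Briarlake=7 Dunmere=15 Elkhorn=8 Ironridge=11 → close Dunmere (overflow 0)
  15÷3 = 5 each, +1 to first 0
Round 4: Briarlake=12 Elkhorn=13 Ironridge=16 → close Briarlake (overflow 2)
  12÷2 = 6 each, +1 to first 0
Round 5: Elkhorn=19 Ironridge=22 → close Ironridge (overflow 8)
  22÷1 = 22 each, +1 to first 0

Closure order: Cedarfen, Ashgrove, Dunmere, Briarlake, Ironridge
Last habitat: Elkhorn with 41 animals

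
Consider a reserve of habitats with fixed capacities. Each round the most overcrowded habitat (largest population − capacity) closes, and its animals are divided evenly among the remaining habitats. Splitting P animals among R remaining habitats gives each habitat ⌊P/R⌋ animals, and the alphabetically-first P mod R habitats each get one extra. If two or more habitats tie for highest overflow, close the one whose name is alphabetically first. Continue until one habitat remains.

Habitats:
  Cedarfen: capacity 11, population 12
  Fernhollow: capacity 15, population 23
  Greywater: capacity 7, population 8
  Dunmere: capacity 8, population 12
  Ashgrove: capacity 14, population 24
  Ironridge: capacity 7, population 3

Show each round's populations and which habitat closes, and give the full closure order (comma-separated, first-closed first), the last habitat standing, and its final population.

Round 1: Ashgrove=24 Cedarfen=12 Dunmere=12 Fernhollow=23 Greywater=8 Ironridge=3 → close Ashgrove (overflow 10)
  24÷5 = 4 each, +1 to first 4
Round 2: Cedarfen=17 Dunmere=17 Fernhollow=28 Greywater=13 Ironridge=7 → close Fernhollow (overflow 13)
  28÷4 = 7 each, +1 to first 0
Round 3: Cedarfen=24 Dunmere=24 Greywater=20 Ironridge=14 → close Dunmere (overflow 16)
  24÷3 = 8 each, +1 to first 0
Round 4: Cedarfen=32 Greywater=28 Ironridge=22 → close Cedarfen (overflow 21)
  32÷2 = 16 each, +1 to first 0
Round 5: Greywater=44 Ironridge=38 → close Greywater (overflow 37)
  44÷1 = 44 each, +1 to first 0

Closure order: Ashgrove, Fernhollow, Dunmere, Cedarfen, Greywater
Last habitat: Ironridge with 82 animals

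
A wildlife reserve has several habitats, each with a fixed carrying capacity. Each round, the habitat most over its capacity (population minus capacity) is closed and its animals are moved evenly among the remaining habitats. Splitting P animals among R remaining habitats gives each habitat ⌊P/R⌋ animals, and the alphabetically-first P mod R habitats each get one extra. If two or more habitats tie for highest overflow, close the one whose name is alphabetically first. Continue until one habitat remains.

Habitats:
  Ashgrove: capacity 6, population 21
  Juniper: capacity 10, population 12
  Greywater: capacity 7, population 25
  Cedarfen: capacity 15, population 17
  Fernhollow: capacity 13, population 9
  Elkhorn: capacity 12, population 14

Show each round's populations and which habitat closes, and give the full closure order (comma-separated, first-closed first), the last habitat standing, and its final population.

Closure order: Greywater, Ashgrove, Cedarfen, Elkhorn, Juniper
Last habitat: Fernhollow with 98 animals

Round 1: Ashgrove=21 Cedarfen=17 Elkhorn=14 Fernhollow=9 Greywater=25 Juniper=12 → close Greywater (overflow 18)
  25÷5 = 5 each, +1 to first 0
Round 2: Ashgrove=26 Cedarfen=22 Elkhorn=19 Fernhollow=14 Juniper=17 → close Ashgrove (overflow 20)
  26÷4 = 6 each, +1 to first 2
Round 3: Cedarfen=29 Elkhorn=26 Fernhollow=20 Juniper=23 → close Cedarfen (overflow 14)
  29÷3 = 9 each, +1 to first 2
Round 4: Elkhorn=36 Fernhollow=30 Juniper=32 → close Elkhorn (overflow 24)
  36÷2 = 18 each, +1 to first 0
Round 5: Fernhollow=48 Juniper=50 → close Juniper (overflow 40)
  50÷1 = 50 each, +1 to first 0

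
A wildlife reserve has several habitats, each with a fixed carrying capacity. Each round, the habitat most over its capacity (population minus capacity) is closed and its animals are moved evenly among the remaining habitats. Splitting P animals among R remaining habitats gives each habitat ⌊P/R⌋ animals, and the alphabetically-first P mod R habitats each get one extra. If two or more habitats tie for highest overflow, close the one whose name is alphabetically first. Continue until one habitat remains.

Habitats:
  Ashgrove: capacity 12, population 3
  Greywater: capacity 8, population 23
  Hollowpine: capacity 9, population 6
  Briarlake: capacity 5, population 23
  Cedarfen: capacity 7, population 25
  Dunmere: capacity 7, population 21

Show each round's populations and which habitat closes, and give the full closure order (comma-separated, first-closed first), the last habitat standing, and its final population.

Round 1: Ashgrove=3 Briarlake=23 Cedarfen=25 Dunmere=21 Greywater=23 Hollowpine=6 → close Briarlake (overflow 18)
  23÷5 = 4 each, +1 to first 3
Round 2: Ashgrove=8 Cedarfen=30 Dunmere=26 Greywater=27 Hollowpine=10 → close Cedarfen (overflow 23)
  30÷4 = 7 each, +1 to first 2
Round 3: Ashgrove=16 Dunmere=34 Greywater=34 Hollowpine=17 → close Dunmere (overflow 27)
  34÷3 = 11 each, +1 to first 1
Round 4: Ashgrove=28 Greywater=45 Hollowpine=28 → close Greywater (overflow 37)
  45÷2 = 22 each, +1 to first 1
Round 5: Ashgrove=51 Hollowpine=50 → close Hollowpine (overflow 41)
  50÷1 = 50 each, +1 to first 0

Closure order: Briarlake, Cedarfen, Dunmere, Greywater, Hollowpine
Last habitat: Ashgrove with 101 animals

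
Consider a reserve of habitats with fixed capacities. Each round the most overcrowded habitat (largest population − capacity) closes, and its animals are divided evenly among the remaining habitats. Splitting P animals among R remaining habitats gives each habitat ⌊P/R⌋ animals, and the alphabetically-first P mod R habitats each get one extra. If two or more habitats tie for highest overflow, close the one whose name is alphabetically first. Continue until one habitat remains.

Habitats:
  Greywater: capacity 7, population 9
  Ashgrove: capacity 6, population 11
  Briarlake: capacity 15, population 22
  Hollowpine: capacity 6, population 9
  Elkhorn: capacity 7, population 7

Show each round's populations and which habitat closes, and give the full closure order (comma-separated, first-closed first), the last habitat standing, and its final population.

Round 1: Ashgrove=11 Briarlake=22 Elkhorn=7 Greywater=9 Hollowpine=9 → close Briarlake (overflow 7)
  22÷4 = 5 each, +1 to first 2
Round 2: Ashgrove=17 Elkhorn=13 Greywater=14 Hollowpine=14 → close Ashgrove (overflow 11)
  17÷3 = 5 each, +1 to first 2
Round 3: Elkhorn=19 Greywater=20 Hollowpine=19 → close Greywater (overflow 13)
  20÷2 = 10 each, +1 to first 0
Round 4: Elkhorn=29 Hollowpine=29 → close Hollowpine (overflow 23)
  29÷1 = 29 each, +1 to first 0

Closure order: Briarlake, Ashgrove, Greywater, Hollowpine
Last habitat: Elkhorn with 58 animals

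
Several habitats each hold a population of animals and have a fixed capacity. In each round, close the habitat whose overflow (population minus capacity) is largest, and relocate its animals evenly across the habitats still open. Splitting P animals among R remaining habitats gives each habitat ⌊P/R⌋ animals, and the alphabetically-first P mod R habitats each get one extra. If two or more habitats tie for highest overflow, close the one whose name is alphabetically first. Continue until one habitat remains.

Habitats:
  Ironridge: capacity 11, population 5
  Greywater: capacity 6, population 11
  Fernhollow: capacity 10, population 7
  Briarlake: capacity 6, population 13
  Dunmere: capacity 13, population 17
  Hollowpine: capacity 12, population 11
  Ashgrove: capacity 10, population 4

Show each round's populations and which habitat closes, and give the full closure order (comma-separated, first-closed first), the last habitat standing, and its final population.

Round 1: Ashgrove=4 Briarlake=13 Dunmere=17 Fernhollow=7 Greywater=11 Hollowpine=11 Ironridge=5 → close Briarlake (overflow 7)
  13÷6 = 2 each, +1 to first 1
Round 2: Ashgrove=7 Dunmere=19 Fernhollow=9 Greywater=13 Hollowpine=13 Ironridge=7 → close Greywater (overflow 7)
  13÷5 = 2 each, +1 to first 3
Round 3: Ashgrove=10 Dunmere=22 Fernhollow=12 Hollowpine=15 Ironridge=9 → close Dunmere (overflow 9)
  22÷4 = 5 each, +1 to first 2
Round 4: Ashgrove=16 Fernhollow=18 Hollowpine=20 Ironridge=14 → close Fernhollow (overflow 8)
  18÷3 = 6 each, +1 to first 0
Round 5: Ashgrove=22 Hollowpine=26 Ironridge=20 → close Hollowpine (overflow 14)
  26÷2 = 13 each, +1 to first 0
Round 6: Ashgrove=35 Ironridge=33 → close Ashgrove (overflow 25)
  35÷1 = 35 each, +1 to first 0

Closure order: Briarlake, Greywater, Dunmere, Fernhollow, Hollowpine, Ashgrove
Last habitat: Ironridge with 68 animals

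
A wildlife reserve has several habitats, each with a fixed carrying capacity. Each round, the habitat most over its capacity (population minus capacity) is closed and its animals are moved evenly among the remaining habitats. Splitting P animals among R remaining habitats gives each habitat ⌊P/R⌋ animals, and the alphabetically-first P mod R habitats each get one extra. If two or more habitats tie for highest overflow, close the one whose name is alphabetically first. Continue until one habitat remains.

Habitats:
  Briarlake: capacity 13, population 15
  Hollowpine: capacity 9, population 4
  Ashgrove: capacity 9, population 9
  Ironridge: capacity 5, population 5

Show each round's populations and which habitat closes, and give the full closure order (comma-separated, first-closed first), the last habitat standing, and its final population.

Closure order: Briarlake, Ashgrove, Ironridge
Last habitat: Hollowpine with 33 animals

Round 1: Ashgrove=9 Briarlake=15 Hollowpine=4 Ironridge=5 → close Briarlake (overflow 2)
  15÷3 = 5 each, +1 to first 0
Round 2: Ashgrove=14 Hollowpine=9 Ironridge=10 → close Ashgrove (overflow 5)
  14÷2 = 7 each, +1 to first 0
Round 3: Hollowpine=16 Ironridge=17 → close Ironridge (overflow 12)
  17÷1 = 17 each, +1 to first 0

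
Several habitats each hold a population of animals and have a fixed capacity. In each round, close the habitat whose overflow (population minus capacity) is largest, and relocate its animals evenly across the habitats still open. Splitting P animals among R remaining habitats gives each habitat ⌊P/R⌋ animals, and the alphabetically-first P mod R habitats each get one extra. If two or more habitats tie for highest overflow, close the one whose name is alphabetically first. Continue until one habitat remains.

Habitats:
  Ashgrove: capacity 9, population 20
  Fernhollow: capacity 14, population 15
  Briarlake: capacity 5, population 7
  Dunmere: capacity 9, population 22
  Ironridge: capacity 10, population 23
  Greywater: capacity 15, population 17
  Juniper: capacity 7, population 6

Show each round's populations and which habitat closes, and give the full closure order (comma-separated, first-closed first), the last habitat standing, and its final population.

Closure order: Dunmere, Ironridge, Ashgrove, Briarlake, Fernhollow, Greywater
Last habitat: Juniper with 110 animals

Round 1: Ashgrove=20 Briarlake=7 Dunmere=22 Fernhollow=15 Greywater=17 Ironridge=23 Juniper=6 → close Dunmere (overflow 13)
  22÷6 = 3 each, +1 to first 4
Round 2: Ashgrove=24 Briarlake=11 Fernhollow=19 Greywater=21 Ironridge=26 Juniper=9 → close Ironridge (overflow 16)
  26÷5 = 5 each, +1 to first 1
Round 3: Ashgrove=30 Briarlake=16 Fernhollow=24 Greywater=26 Juniper=14 → close Ashgrove (overflow 21)
  30÷4 = 7 each, +1 to first 2
Round 4: Briarlake=24 Fernhollow=32 Greywater=33 Juniper=21 → close Briarlake (overflow 19)
  24÷3 = 8 each, +1 to first 0
Round 5: Fernhollow=40 Greywater=41 Juniper=29 → close Fernhollow (overflow 26)
  40÷2 = 20 each, +1 to first 0
Round 6: Greywater=61 Juniper=49 → close Greywater (overflow 46)
  61÷1 = 61 each, +1 to first 0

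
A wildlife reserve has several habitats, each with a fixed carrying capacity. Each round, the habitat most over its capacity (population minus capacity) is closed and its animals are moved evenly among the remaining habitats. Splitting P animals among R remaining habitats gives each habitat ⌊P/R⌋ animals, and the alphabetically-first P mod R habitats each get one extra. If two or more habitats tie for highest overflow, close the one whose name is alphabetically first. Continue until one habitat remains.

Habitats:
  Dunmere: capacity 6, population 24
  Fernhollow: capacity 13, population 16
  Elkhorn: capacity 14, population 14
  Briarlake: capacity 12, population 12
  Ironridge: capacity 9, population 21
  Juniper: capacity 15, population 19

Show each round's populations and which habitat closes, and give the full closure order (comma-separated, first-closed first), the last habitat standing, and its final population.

Round 1: Briarlake=12 Dunmere=24 Elkhorn=14 Fernhollow=16 Ironridge=21 Juniper=19 → close Dunmere (overflow 18)
  24÷5 = 4 each, +1 to first 4
Round 2: Briarlake=17 Elkhorn=19 Fernhollow=21 Ironridge=26 Juniper=23 → close Ironridge (overflow 17)
  26÷4 = 6 each, +1 to first 2
Round 3: Briarlake=24 Elkhorn=26 Fernhollow=27 Juniper=29 → close Fernhollow (overflow 14)
  27÷3 = 9 each, +1 to first 0
Round 4: Briarlake=33 Elkhorn=35 Juniper=38 → close Juniper (overflow 23)
  38÷2 = 19 each, +1 to first 0
Round 5: Briarlake=52 Elkhorn=54 → close Briarlake (overflow 40)
  52÷1 = 52 each, +1 to first 0

Closure order: Dunmere, Ironridge, Fernhollow, Juniper, Briarlake
Last habitat: Elkhorn with 106 animals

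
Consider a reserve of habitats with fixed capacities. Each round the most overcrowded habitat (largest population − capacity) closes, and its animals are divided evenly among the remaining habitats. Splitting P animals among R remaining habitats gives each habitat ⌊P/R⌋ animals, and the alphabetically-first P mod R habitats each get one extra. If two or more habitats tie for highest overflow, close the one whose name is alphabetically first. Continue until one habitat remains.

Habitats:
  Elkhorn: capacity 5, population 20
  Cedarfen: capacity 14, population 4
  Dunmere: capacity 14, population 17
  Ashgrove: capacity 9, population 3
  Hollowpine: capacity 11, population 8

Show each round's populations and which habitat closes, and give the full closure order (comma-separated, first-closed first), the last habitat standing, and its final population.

Closure order: Elkhorn, Dunmere, Hollowpine, Ashgrove
Last habitat: Cedarfen with 52 animals

Round 1: Ashgrove=3 Cedarfen=4 Dunmere=17 Elkhorn=20 Hollowpine=8 → close Elkhorn (overflow 15)
  20÷4 = 5 each, +1 to first 0
Round 2: Ashgrove=8 Cedarfen=9 Dunmere=22 Hollowpine=13 → close Dunmere (overflow 8)
  22÷3 = 7 each, +1 to first 1
Round 3: Ashgrove=16 Cedarfen=16 Hollowpine=20 → close Hollowpine (overflow 9)
  20÷2 = 10 each, +1 to first 0
Round 4: Ashgrove=26 Cedarfen=26 → close Ashgrove (overflow 17)
  26÷1 = 26 each, +1 to first 0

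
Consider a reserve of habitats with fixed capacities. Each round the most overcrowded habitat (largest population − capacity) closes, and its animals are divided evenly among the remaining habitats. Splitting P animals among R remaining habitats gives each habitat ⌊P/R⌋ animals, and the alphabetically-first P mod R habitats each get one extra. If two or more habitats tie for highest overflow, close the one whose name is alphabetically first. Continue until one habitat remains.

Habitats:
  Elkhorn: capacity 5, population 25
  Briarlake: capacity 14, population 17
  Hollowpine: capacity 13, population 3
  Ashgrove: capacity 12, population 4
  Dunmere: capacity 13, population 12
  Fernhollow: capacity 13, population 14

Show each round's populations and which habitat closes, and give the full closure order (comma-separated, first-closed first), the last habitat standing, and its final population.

Round 1: Ashgrove=4 Briarlake=17 Dunmere=12 Elkhorn=25 Fernhollow=14 Hollowpine=3 → close Elkhorn (overflow 20)
  25÷5 = 5 each, +1 to first 0
Round 2: Ashgrove=9 Briarlake=22 Dunmere=17 Fernhollow=19 Hollowpine=8 → close Briarlake (overflow 8)
  22÷4 = 5 each, +1 to first 2
Round 3: Ashgrove=15 Dunmere=23 Fernhollow=24 Hollowpine=13 → close Fernhollow (overflow 11)
  24÷3 = 8 each, +1 to first 0
Round 4: Ashgrove=23 Dunmere=31 Hollowpine=21 → close Dunmere (overflow 18)
  31÷2 = 15 each, +1 to first 1
Round 5: Ashgrove=39 Hollowpine=36 → close Ashgrove (overflow 27)
  39÷1 = 39 each, +1 to first 0

Closure order: Elkhorn, Briarlake, Fernhollow, Dunmere, Ashgrove
Last habitat: Hollowpine with 75 animals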